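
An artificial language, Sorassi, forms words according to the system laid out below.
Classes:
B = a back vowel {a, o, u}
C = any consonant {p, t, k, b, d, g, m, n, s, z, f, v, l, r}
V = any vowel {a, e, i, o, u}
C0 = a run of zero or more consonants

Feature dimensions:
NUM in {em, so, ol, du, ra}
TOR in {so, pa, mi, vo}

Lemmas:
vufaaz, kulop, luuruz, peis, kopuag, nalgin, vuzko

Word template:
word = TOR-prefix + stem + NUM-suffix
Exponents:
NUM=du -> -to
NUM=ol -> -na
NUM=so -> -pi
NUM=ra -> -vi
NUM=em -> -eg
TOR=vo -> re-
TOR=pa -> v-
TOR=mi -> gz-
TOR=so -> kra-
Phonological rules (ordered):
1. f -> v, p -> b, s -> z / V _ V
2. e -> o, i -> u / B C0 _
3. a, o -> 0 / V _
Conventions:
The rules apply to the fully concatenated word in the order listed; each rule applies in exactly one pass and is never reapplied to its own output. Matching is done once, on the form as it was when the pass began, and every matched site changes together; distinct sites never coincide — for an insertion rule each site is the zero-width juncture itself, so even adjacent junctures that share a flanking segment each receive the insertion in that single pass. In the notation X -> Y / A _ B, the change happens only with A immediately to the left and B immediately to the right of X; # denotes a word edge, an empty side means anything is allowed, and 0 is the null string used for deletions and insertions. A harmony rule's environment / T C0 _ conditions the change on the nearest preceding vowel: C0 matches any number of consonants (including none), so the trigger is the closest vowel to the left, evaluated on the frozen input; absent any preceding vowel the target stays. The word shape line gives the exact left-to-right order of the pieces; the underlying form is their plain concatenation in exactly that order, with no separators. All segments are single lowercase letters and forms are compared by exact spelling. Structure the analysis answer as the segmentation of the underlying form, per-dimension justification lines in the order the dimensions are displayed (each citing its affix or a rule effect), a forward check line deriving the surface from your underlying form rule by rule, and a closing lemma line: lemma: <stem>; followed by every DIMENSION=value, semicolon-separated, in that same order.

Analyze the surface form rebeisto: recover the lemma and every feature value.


underlying: re-peis-to
NUM=du - signalled by the affix -to
TOR=vo - signalled by the affix re-
check: repeisto -> rebeisto -> rebeisto -> rebeisto
lemma: peis; NUM=du; TOR=vo


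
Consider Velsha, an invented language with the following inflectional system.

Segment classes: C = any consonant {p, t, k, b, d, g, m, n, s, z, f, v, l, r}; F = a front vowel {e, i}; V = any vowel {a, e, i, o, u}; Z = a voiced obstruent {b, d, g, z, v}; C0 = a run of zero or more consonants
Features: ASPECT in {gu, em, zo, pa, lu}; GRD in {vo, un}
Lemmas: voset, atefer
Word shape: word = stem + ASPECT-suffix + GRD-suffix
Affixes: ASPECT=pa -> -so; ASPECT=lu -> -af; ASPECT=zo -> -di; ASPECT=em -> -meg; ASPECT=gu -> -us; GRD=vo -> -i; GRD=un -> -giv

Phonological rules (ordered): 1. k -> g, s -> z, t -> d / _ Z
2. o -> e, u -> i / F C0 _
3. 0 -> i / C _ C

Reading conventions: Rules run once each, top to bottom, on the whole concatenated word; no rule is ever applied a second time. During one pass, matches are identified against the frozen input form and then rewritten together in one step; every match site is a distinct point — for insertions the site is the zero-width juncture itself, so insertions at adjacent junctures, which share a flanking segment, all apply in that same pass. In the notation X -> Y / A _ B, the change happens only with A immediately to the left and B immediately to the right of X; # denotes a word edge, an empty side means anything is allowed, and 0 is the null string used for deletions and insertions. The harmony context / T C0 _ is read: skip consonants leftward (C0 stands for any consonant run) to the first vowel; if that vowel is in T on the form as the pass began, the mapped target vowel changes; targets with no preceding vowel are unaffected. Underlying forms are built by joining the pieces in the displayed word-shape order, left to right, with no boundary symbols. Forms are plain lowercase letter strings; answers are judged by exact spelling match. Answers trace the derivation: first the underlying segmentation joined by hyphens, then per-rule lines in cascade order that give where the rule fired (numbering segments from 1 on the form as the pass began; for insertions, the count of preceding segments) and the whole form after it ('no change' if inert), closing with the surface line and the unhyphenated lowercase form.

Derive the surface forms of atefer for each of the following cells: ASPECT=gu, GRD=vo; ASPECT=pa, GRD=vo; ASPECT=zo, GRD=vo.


cell ASPECT=gu, GRD=vo:
underlying: atefer-us-i
1. k -> g, s -> z, t -> d / _ Z: no change
2. o -> e, u -> i / F C0 _: fires at position(s) 7: ateferisi
3. 0 -> i / C _ C: no change
surface: ateferisi

cell ASPECT=pa, GRD=vo:
underlying: atefer-so-i
1. k -> g, s -> z, t -> d / _ Z: no change
2. o -> e, u -> i / F C0 _: fires at position(s) 8: atefersei
3. 0 -> i / C _ C: inserts after position(s) 6: ateferisei
surface: ateferisei

cell ASPECT=zo, GRD=vo:
underlying: atefer-di-i
1. k -> g, s -> z, t -> d / _ Z: no change
2. o -> e, u -> i / F C0 _: no change
3. 0 -> i / C _ C: inserts after position(s) 6: ateferidii
surface: ateferidii


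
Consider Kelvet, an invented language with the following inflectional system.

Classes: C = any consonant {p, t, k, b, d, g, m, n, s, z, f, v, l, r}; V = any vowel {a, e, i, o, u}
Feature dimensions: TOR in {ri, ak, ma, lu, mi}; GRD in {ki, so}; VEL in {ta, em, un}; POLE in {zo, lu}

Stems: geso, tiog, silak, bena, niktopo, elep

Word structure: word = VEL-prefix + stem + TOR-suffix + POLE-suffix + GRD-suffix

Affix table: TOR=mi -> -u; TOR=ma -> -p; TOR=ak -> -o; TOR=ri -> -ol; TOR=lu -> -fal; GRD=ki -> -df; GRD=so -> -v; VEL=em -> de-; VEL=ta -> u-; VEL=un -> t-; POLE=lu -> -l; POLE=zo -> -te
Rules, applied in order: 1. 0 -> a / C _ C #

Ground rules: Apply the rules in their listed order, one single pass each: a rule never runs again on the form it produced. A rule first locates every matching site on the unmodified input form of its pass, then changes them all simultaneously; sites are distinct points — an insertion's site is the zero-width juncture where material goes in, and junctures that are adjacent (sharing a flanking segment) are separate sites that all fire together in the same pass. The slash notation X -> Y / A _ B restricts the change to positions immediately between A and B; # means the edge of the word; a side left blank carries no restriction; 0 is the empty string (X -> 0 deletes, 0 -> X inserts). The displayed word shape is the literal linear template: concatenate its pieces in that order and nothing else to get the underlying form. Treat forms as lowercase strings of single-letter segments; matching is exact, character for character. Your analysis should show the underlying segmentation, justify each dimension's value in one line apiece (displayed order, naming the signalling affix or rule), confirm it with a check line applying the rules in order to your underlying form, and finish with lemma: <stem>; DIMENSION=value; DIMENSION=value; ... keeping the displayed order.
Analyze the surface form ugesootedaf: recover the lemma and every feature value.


underlying: u-geso-o-te-df
TOR=ak - signalled by the affix -o
GRD=ki - signalled by the affix -df
VEL=ta - signalled by the affix u-
POLE=zo - signalled by the affix -te
check: ugesootedf -> ugesootedaf
lemma: geso; TOR=ak; GRD=ki; VEL=ta; POLE=zo


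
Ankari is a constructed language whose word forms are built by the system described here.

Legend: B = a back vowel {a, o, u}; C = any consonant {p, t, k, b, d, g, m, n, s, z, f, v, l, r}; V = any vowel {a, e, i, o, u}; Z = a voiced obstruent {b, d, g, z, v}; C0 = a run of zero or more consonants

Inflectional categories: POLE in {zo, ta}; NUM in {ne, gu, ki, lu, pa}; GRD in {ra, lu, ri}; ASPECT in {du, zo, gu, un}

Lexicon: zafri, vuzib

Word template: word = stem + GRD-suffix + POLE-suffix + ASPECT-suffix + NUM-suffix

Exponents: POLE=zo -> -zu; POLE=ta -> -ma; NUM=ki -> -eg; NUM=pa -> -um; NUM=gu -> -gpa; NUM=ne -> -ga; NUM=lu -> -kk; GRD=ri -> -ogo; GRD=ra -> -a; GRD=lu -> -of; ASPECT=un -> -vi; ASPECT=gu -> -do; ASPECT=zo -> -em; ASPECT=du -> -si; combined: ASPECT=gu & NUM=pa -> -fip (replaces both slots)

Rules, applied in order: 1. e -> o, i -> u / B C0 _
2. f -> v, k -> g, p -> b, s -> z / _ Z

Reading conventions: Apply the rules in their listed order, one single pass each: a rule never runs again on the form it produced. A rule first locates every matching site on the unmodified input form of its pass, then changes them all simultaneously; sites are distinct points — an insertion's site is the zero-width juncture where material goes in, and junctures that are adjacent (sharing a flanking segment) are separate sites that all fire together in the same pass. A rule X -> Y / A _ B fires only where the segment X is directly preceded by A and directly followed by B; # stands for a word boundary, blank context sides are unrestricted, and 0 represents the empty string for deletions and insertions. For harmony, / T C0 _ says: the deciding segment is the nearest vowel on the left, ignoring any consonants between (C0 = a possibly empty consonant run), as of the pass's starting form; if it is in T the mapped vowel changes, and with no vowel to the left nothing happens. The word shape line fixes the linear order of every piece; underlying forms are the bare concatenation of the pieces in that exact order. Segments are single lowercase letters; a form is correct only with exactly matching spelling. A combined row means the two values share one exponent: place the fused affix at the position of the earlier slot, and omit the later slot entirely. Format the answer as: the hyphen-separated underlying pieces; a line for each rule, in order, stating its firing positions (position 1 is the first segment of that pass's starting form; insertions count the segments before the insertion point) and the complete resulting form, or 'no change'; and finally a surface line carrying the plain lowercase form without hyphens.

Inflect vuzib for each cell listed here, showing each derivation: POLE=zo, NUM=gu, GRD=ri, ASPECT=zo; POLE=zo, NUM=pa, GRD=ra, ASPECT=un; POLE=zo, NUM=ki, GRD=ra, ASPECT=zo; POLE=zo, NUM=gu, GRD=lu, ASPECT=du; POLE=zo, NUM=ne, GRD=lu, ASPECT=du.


cell POLE=zo, NUM=gu, GRD=ri, ASPECT=zo:
underlying: vuzib-ogo-zu-em-gpa
1. e -> o, i -> u / B C0 _: fires at position(s) 4, 11: vuzubogozuomgpa
2. f -> v, k -> g, p -> b, s -> z / _ Z: no change
surface: vuzubogozuomgpa

cell POLE=zo, NUM=pa, GRD=ra, ASPECT=un:
underlying: vuzib-a-zu-vi-um
1. e -> o, i -> u / B C0 _: fires at position(s) 4, 10: vuzubazuvuum
2. f -> v, k -> g, p -> b, s -> z / _ Z: no change
surface: vuzubazuvuum

cell POLE=zo, NUM=ki, GRD=ra, ASPECT=zo:
underlying: vuzib-a-zu-em-eg
1. e -> o, i -> u / B C0 _: fires at position(s) 4, 9: vuzubazuomeg
2. f -> v, k -> g, p -> b, s -> z / _ Z: no change
surface: vuzubazuomeg

cell POLE=zo, NUM=gu, GRD=lu, ASPECT=du:
underlying: vuzib-of-zu-si-gpa
1. e -> o, i -> u / B C0 _: fires at position(s) 4, 11: vuzubofzusugpa
2. f -> v, k -> g, p -> b, s -> z / _ Z: fires at position(s) 7: vuzubovzusugpa
surface: vuzubovzusugpa

cell POLE=zo, NUM=ne, GRD=lu, ASPECT=du:
underlying: vuzib-of-zu-si-ga
1. e -> o, i -> u / B C0 _: fires at position(s) 4, 11: vuzubofzusuga
2. f -> v, k -> g, p -> b, s -> z / _ Z: fires at position(s) 7: vuzubovzusuga
surface: vuzubovzusuga


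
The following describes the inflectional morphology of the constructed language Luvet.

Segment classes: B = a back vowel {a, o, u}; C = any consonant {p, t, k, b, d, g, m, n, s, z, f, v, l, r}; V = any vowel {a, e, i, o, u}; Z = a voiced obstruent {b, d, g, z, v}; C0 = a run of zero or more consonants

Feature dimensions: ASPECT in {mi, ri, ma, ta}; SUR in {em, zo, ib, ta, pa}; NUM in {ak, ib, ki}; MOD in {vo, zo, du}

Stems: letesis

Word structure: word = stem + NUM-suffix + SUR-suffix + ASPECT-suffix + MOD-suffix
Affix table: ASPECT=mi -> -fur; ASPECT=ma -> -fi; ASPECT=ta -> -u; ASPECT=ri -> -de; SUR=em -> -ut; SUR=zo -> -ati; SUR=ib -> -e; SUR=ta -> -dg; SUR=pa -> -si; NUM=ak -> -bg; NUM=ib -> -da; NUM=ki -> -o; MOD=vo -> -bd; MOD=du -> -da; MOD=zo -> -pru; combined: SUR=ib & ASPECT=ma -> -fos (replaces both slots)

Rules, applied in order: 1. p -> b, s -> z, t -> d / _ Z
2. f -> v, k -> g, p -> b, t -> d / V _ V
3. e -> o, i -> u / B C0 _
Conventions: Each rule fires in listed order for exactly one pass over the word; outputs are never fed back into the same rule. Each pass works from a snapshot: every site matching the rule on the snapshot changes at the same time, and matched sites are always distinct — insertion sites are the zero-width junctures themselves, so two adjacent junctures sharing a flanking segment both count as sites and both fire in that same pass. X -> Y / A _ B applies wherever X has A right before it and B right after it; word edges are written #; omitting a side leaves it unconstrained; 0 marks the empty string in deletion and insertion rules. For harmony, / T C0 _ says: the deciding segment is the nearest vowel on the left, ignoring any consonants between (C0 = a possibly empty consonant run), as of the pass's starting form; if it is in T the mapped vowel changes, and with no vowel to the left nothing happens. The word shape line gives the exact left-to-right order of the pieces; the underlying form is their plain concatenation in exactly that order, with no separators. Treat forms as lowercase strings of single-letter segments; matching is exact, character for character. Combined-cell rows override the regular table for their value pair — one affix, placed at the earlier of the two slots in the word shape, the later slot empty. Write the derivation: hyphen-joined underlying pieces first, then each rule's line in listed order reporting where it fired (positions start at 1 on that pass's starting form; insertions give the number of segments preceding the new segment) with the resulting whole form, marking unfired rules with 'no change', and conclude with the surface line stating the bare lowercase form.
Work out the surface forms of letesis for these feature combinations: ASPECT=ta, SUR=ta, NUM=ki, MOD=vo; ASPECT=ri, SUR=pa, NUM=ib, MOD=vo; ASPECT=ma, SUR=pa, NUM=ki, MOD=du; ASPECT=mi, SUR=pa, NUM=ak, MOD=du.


cell ASPECT=ta, SUR=ta, NUM=ki, MOD=vo:
underlying: letesis-o-dg-u-bd
1. p -> b, s -> z, t -> d / _ Z: no change
2. f -> v, k -> g, p -> b, t -> d / V _ V: fires at position(s) 3: ledesisodgubd
3. e -> o, i -> u / B C0 _: no change
surface: ledesisodgubd

cell ASPECT=ri, SUR=pa, NUM=ib, MOD=vo:
underlying: letesis-da-si-de-bd
1. p -> b, s -> z, t -> d / _ Z: fires at position(s) 7: letesizdasidebd
2. f -> v, k -> g, p -> b, t -> d / V _ V: fires at position(s) 3: ledesizdasidebd
3. e -> o, i -> u / B C0 _: fires at position(s) 11: ledesizdasudebd
surface: ledesizdasudebd

cell ASPECT=ma, SUR=pa, NUM=ki, MOD=du:
underlying: letesis-o-si-fi-da
1. p -> b, s -> z, t -> d / _ Z: no change
2. f -> v, k -> g, p -> b, t -> d / V _ V: fires at position(s) 3, 11: ledesisosivida
3. e -> o, i -> u / B C0 _: fires at position(s) 10: ledesisosuvida
surface: ledesisosuvida

cell ASPECT=mi, SUR=pa, NUM=ak, MOD=du:
underlying: letesis-bg-si-fur-da
1. p -> b, s -> z, t -> d / _ Z: fires at position(s) 7: letesizbgsifurda
2. f -> v, k -> g, p -> b, t -> d / V _ V: fires at position(s) 3, 12: ledesizbgsivurda
3. e -> o, i -> u / B C0 _: no change
surface: ledesizbgsivurda


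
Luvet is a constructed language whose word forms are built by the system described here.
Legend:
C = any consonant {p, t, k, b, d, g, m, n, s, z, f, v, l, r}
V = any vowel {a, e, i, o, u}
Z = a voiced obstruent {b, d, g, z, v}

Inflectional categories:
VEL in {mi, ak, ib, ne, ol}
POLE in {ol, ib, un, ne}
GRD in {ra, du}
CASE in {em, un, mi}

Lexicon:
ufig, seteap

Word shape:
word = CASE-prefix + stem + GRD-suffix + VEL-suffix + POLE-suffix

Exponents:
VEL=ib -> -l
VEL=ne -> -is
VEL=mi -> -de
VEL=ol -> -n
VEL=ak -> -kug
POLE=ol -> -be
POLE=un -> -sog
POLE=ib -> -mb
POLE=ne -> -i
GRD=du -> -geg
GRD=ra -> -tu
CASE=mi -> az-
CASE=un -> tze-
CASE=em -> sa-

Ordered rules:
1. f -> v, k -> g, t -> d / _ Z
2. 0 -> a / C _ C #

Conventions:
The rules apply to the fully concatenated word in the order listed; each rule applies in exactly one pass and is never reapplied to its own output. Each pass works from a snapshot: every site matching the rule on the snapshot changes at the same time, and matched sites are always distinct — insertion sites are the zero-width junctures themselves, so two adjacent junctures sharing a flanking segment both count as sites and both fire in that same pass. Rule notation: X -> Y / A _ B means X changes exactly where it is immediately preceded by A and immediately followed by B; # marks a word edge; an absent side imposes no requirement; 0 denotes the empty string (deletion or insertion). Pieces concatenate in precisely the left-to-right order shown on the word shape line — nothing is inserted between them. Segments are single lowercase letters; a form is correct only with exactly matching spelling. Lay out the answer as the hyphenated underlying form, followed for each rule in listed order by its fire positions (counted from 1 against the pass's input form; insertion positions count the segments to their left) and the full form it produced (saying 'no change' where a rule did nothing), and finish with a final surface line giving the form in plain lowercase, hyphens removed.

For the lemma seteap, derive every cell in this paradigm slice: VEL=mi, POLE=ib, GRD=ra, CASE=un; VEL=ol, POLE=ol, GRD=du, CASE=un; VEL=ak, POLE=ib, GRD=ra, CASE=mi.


cell VEL=mi, POLE=ib, GRD=ra, CASE=un:
underlying: tze-seteap-tu-de-mb
1. f -> v, k -> g, t -> d / _ Z: fires at position(s) 1: dzeseteaptudemb
2. 0 -> a / C _ C #: inserts after position(s) 14: dzeseteaptudemab
surface: dzeseteaptudemab

cell VEL=ol, POLE=ol, GRD=du, CASE=un:
underlying: tze-seteap-geg-n-be
1. f -> v, k -> g, t -> d / _ Z: fires at position(s) 1: dzeseteapgegnbe
2. 0 -> a / C _ C #: no change
surface: dzeseteapgegnbe

cell VEL=ak, POLE=ib, GRD=ra, CASE=mi:
underlying: az-seteap-tu-kug-mb
1. f -> v, k -> g, t -> d / _ Z: no change
2. 0 -> a / C _ C #: inserts after position(s) 14: azseteaptukugmab
surface: azseteaptukugmab


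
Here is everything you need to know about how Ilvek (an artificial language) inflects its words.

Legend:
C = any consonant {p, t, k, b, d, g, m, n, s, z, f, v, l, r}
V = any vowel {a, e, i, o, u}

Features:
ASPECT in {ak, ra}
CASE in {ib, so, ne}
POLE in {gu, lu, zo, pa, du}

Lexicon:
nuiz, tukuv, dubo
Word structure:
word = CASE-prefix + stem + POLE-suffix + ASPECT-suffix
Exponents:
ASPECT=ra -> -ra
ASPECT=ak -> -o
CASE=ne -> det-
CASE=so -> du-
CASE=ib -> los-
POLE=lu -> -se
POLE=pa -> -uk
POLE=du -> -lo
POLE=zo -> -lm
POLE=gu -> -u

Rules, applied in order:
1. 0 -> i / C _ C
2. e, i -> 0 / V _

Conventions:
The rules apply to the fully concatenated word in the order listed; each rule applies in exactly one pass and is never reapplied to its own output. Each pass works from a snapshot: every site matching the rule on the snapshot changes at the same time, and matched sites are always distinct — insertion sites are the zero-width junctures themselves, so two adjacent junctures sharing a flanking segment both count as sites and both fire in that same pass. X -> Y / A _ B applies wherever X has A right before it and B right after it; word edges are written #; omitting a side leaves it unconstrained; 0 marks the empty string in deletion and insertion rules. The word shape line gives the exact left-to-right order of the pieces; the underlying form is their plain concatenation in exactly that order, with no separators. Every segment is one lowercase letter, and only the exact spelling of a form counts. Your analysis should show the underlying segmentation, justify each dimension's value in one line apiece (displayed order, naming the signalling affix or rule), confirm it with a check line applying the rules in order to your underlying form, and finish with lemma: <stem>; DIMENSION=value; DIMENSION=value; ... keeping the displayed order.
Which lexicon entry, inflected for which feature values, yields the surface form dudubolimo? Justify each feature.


underlying: du-dubo-lm-o
ASPECT=ak - signalled by the affix -o
CASE=so - signalled by the affix du-
POLE=zo - signalled by the affix -lm
check: dudubolmo -> dudubolimo -> dudubolimo
lemma: dubo; ASPECT=ak; CASE=so; POLE=zo


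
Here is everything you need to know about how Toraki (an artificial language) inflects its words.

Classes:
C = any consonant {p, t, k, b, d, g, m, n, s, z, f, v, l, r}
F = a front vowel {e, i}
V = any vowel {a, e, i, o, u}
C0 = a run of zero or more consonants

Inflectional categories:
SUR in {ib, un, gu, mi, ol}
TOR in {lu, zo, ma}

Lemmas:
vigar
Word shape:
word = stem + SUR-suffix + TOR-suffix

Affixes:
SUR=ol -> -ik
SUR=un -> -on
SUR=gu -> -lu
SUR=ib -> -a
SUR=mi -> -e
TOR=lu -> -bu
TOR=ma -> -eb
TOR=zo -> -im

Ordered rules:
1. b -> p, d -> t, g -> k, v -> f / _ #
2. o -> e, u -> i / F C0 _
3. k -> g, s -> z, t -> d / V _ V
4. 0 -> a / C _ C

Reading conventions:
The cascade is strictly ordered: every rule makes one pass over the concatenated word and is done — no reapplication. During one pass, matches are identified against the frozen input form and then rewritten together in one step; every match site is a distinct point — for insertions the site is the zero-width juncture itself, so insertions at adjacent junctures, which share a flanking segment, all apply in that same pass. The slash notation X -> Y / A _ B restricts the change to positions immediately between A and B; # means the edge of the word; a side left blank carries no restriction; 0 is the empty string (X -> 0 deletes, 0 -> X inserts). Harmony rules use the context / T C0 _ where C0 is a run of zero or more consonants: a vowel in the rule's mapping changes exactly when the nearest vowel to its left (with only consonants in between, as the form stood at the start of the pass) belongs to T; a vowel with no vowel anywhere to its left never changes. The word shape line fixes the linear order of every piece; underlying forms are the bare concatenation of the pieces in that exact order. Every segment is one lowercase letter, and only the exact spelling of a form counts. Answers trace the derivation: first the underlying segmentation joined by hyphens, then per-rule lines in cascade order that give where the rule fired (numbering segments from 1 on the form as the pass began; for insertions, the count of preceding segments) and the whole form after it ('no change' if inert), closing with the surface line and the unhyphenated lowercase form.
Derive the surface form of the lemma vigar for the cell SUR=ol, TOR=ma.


underlying: vigar-ik-eb
1. b -> p, d -> t, g -> k, v -> f / _ #: fires at position(s) 9: vigarikep
2. o -> e, u -> i / F C0 _: no change
3. k -> g, s -> z, t -> d / V _ V: fires at position(s) 7: vigarigep
4. 0 -> a / C _ C: no change
surface: vigarigep


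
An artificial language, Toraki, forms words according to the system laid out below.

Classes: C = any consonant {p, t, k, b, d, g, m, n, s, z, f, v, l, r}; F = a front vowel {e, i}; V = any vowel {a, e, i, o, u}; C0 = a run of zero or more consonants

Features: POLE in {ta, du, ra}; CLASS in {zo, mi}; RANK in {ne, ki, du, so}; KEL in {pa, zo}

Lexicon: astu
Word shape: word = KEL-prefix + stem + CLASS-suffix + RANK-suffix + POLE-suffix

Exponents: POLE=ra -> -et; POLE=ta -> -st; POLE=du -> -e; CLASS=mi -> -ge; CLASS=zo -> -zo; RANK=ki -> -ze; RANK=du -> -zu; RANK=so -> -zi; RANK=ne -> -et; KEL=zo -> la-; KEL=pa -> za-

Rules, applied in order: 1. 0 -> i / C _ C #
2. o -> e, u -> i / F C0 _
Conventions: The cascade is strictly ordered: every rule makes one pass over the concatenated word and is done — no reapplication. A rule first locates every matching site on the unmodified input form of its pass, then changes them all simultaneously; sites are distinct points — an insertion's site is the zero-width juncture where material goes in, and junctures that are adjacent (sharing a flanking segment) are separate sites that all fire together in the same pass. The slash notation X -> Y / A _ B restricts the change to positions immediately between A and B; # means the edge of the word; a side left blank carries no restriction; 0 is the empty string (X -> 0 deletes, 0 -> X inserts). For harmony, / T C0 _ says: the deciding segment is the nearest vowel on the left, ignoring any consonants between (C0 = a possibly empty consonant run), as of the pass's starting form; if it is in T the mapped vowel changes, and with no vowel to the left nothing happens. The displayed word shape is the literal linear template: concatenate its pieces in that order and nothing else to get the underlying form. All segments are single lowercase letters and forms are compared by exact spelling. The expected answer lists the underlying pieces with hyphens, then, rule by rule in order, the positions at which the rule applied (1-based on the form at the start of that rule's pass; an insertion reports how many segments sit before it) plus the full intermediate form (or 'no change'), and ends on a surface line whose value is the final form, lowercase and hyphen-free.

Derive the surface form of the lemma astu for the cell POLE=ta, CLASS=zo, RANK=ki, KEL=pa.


underlying: za-astu-zo-ze-st
1. 0 -> i / C _ C #: inserts after position(s) 11: zaastuzozesit
2. o -> e, u -> i / F C0 _: no change
surface: zaastuzozesit


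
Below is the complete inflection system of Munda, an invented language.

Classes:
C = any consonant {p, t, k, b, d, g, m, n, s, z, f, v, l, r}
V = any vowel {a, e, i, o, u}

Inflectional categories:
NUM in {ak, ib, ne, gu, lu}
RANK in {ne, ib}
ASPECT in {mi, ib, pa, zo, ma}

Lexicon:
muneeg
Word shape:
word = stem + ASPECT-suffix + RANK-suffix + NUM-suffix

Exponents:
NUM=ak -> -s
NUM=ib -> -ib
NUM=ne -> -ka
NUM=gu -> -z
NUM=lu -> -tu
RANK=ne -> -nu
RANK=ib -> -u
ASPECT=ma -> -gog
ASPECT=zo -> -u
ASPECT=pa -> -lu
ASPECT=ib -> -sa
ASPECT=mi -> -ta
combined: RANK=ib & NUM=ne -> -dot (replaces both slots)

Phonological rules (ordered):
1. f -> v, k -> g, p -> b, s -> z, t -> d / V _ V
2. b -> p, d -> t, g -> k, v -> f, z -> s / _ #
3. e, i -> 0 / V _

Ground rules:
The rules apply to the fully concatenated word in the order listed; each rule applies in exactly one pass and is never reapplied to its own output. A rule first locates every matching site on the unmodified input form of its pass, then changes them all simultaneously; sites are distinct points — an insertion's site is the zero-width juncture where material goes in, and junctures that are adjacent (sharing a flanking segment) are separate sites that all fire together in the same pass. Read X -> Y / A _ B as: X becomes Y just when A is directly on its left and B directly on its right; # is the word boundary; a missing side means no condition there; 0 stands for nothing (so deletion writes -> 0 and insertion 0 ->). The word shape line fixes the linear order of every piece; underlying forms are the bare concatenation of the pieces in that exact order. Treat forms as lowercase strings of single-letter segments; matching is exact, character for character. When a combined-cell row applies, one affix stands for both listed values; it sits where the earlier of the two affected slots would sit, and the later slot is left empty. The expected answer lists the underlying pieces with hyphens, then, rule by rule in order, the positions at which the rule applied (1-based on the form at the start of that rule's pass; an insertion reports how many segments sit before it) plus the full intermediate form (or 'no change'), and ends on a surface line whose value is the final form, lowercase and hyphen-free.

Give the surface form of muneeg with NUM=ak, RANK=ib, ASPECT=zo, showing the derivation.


underlying: muneeg-u-u-s
1. f -> v, k -> g, p -> b, s -> z, t -> d / V _ V: no change
2. b -> p, d -> t, g -> k, v -> f, z -> s / _ #: no change
3. e, i -> 0 / V _: fires at position(s) 5: muneguus
surface: muneguus


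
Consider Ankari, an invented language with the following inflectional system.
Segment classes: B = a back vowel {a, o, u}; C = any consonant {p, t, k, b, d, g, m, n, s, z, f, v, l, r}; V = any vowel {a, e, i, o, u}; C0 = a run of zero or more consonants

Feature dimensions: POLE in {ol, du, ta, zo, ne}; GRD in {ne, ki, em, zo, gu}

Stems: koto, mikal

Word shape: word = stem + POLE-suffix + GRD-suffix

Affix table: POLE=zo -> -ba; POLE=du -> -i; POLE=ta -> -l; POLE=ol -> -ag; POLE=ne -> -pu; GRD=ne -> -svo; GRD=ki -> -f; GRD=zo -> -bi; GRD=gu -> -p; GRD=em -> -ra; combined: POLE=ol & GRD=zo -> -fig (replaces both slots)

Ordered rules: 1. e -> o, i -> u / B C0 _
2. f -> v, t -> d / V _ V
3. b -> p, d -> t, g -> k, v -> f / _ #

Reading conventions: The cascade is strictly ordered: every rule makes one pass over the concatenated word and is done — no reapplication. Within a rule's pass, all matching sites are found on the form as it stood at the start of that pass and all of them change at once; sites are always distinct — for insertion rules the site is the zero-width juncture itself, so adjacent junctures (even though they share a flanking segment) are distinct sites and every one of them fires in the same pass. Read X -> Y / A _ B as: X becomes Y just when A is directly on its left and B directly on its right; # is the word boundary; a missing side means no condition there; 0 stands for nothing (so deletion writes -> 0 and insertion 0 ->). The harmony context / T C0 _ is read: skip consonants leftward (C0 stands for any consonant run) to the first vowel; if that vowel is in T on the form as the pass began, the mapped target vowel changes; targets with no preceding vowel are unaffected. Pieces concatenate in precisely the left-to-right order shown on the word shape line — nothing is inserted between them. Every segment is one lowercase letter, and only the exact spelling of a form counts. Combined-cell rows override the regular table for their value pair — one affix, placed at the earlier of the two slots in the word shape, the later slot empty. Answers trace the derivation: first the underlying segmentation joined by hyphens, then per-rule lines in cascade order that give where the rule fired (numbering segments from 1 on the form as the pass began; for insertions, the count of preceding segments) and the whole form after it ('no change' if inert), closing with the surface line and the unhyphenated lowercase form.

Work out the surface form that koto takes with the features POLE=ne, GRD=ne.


underlying: koto-pu-svo
1. e -> o, i -> u / B C0 _: no change
2. f -> v, t -> d / V _ V: fires at position(s) 3: kodopusvo
3. b -> p, d -> t, g -> k, v -> f / _ #: no change
surface: kodopusvo


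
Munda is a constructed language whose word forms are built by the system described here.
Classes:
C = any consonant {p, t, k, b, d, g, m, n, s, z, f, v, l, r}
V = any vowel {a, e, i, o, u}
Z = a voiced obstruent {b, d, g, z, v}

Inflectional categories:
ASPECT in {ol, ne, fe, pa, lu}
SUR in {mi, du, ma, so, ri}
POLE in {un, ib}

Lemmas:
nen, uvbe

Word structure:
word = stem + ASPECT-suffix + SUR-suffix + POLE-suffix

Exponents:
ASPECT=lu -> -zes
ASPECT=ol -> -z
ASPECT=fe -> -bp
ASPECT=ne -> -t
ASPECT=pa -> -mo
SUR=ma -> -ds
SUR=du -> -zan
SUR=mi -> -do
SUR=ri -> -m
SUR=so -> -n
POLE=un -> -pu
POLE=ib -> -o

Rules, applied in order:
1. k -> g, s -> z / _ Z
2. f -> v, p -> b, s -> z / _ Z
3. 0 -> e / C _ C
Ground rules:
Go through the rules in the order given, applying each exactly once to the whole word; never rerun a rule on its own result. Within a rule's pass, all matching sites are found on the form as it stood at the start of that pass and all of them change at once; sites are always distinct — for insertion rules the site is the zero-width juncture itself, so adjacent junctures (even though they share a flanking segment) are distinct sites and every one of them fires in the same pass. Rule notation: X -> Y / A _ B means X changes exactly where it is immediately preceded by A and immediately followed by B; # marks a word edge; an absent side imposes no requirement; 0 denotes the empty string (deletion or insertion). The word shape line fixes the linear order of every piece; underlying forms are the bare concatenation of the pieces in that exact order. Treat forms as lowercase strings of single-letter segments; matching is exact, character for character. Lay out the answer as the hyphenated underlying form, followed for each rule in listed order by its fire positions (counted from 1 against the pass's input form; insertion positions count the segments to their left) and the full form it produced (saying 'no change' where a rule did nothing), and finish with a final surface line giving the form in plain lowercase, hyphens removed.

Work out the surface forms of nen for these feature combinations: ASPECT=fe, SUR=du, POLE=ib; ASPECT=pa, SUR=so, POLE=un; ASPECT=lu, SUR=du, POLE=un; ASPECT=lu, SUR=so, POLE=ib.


cell ASPECT=fe, SUR=du, POLE=ib:
underlying: nen-bp-zan-o
1. k -> g, s -> z / _ Z: no change
2. f -> v, p -> b, s -> z / _ Z: fires at position(s) 5: nenbbzano
3. 0 -> e / C _ C: inserts after position(s) 3, 4, 5: nenebebezano
surface: nenebebezano

cell ASPECT=pa, SUR=so, POLE=un:
underlying: nen-mo-n-pu
1. k -> g, s -> z / _ Z: no change
2. f -> v, p -> b, s -> z / _ Z: no change
3. 0 -> e / C _ C: inserts after position(s) 3, 6: nenemonepu
surface: nenemonepu

cell ASPECT=lu, SUR=du, POLE=un:
underlying: nen-zes-zan-pu
1. k -> g, s -> z / _ Z: fires at position(s) 6: nenzezzanpu
2. f -> v, p -> b, s -> z / _ Z: no change
3. 0 -> e / C _ C: inserts after position(s) 3, 6, 9: nenezezezanepu
surface: nenezezezanepu

cell ASPECT=lu, SUR=so, POLE=ib:
underlying: nen-zes-n-o
1. k -> g, s -> z / _ Z: no change
2. f -> v, p -> b, s -> z / _ Z: no change
3. 0 -> e / C _ C: inserts after position(s) 3, 6: nenezeseno
surface: nenezeseno


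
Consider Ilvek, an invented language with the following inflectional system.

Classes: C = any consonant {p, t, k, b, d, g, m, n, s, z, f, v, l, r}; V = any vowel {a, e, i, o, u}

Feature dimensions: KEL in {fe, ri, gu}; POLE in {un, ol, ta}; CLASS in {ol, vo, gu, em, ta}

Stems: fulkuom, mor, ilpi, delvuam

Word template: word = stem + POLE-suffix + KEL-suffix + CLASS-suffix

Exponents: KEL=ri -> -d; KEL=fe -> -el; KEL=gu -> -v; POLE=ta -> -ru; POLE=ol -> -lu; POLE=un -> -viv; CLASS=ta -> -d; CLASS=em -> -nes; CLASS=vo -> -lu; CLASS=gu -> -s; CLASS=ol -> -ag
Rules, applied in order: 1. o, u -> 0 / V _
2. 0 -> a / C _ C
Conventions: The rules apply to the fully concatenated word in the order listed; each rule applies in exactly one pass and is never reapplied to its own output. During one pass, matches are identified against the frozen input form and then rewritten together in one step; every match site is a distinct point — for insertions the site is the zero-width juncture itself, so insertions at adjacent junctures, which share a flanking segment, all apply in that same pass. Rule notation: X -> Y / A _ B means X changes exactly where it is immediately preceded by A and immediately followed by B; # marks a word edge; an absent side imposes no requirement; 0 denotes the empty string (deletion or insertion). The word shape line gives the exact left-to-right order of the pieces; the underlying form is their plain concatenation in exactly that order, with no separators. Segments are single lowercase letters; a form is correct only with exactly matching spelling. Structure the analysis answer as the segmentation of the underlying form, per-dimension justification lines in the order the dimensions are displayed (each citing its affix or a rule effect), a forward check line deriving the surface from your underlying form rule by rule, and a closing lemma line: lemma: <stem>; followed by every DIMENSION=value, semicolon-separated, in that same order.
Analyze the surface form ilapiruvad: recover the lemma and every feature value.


underlying: ilpi-ru-v-d
KEL=gu - signalled by the affix -v
POLE=ta - signalled by the affix -ru
CLASS=ta - signalled by the affix -d
check: ilpiruvd -> ilpiruvd -> ilapiruvad
lemma: ilpi; KEL=gu; POLE=ta; CLASS=ta


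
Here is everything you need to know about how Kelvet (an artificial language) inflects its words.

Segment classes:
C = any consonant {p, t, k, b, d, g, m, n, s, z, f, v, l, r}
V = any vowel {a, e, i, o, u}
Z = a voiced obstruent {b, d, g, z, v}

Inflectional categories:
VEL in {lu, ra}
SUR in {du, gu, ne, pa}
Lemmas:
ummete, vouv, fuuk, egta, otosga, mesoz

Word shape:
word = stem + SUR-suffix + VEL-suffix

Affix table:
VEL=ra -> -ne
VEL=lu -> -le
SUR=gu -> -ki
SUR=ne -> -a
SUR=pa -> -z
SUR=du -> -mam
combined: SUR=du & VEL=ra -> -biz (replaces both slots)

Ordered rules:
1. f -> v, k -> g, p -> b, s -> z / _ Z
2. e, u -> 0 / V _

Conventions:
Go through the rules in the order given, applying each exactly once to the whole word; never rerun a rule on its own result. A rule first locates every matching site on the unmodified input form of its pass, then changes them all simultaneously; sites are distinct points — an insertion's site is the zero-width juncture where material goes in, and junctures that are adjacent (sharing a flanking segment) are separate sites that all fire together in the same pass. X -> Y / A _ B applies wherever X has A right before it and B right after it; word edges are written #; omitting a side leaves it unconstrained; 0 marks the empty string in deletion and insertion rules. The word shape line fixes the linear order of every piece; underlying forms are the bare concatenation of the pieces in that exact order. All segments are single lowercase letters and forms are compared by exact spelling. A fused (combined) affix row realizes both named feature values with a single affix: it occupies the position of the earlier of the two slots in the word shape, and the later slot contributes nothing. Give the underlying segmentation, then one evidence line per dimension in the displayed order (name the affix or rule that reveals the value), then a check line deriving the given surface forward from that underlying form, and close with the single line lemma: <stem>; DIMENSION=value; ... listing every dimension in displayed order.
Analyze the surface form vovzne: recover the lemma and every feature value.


underlying: vouv-z-ne
VEL=ra - signalled by the affix -ne
SUR=pa - signalled by the affix -z
check: vouvzne -> vouvzne -> vovzne
lemma: vouv; VEL=ra; SUR=pa


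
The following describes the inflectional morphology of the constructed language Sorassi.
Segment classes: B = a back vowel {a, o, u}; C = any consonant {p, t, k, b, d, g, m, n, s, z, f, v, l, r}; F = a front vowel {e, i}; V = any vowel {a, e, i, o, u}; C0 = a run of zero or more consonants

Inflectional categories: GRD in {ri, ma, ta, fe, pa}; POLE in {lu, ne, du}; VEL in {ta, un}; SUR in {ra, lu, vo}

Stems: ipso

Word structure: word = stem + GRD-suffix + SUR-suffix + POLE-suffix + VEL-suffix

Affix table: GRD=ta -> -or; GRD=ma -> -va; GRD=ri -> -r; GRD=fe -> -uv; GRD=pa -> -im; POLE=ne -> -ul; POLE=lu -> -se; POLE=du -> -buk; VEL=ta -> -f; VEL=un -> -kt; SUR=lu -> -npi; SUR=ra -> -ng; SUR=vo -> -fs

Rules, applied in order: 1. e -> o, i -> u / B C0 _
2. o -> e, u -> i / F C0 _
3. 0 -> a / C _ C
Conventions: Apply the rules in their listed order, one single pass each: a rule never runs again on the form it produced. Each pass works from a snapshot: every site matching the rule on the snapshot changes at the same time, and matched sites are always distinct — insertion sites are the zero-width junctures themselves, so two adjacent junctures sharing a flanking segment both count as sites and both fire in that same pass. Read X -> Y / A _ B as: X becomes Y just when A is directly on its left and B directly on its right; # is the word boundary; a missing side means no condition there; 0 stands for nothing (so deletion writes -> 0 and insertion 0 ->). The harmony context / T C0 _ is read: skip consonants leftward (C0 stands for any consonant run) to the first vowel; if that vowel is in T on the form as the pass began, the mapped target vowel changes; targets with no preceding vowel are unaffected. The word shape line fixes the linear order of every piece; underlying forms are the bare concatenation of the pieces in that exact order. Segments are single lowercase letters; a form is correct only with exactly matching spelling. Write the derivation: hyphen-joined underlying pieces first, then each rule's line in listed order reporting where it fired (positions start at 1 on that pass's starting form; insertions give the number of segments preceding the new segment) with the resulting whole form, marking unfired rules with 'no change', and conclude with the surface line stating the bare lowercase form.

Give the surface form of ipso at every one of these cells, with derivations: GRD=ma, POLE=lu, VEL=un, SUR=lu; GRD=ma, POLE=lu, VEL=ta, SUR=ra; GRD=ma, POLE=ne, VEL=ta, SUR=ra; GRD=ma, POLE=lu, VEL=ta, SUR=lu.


cell GRD=ma, POLE=lu, VEL=un, SUR=lu:
underlying: ipso-va-npi-se-kt
1. e -> o, i -> u / B C0 _: fires at position(s) 9: ipsovanpusekt
2. o -> e, u -> i / F C0 _: fires at position(s) 4: ipsevanpusekt
3. 0 -> a / C _ C: inserts after position(s) 2, 7, 12: ipasevanapusekat
surface: ipasevanapusekat

cell GRD=ma, POLE=lu, VEL=ta, SUR=ra:
underlying: ipso-va-ng-se-f
1. e -> o, i -> u / B C0 _: fires at position(s) 10: ipsovangsof
2. o -> e, u -> i / F C0 _: fires at position(s) 4: ipsevangsof
3. 0 -> a / C _ C: inserts after position(s) 2, 7, 8: ipasevanagasof
surface: ipasevanagasof

cell GRD=ma, POLE=ne, VEL=ta, SUR=ra:
underlying: ipso-va-ng-ul-f
1. e -> o, i -> u / B C0 _: no change
2. o -> e, u -> i / F C0 _: fires at position(s) 4: ipsevangulf
3. 0 -> a / C _ C: inserts after position(s) 2, 7, 10: ipasevanagulaf
surface: ipasevanagulaf

cell GRD=ma, POLE=lu, VEL=ta, SUR=lu:
underlying: ipso-va-npi-se-f
1. e -> o, i -> u / B C0 _: fires at position(s) 9: ipsovanpusef
2. o -> e, u -> i / F C0 _: fires at position(s) 4: ipsevanpusef
3. 0 -> a / C _ C: inserts after position(s) 2, 7: ipasevanapusef
surface: ipasevanapusef
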